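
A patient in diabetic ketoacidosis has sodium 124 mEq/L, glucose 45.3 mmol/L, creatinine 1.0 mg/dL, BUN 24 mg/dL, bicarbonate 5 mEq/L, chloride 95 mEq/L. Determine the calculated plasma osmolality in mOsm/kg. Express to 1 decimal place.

Calculated osmolality = 2·Na + glucose + BUN/2.8
= 2·124 + 45.3 + 24/2.8
= 248 + 45.30 + 8.57
= 301.87 mOsm/kg

301.9 mOsm/kg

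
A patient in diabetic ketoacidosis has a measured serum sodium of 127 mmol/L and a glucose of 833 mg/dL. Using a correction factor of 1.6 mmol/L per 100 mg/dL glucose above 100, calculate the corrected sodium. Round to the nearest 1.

139 mmol/L

Corrected Na = measured Na + 1.6 · (glucose − 100)/100
= 127 + 1.6 · (833 − 100)/100
= 127 + 11.7
= 138.7 mmol/L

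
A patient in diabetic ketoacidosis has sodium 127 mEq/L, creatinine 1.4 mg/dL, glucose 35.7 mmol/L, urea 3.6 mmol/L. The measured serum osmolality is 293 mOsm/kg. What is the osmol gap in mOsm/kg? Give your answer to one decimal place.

-0.3 mOsm/kg

Calculated osmolality = 2·Na + glucose + urea
= 2·127 + 35.7 + 3.6
= 254 + 35.70 + 3.60
= 293.3 mOsm/kg ≈ 293.3 mOsm/kg
Osmolar gap = measured − calculated = 293 − 293.3 = -0.3 mOsm/kg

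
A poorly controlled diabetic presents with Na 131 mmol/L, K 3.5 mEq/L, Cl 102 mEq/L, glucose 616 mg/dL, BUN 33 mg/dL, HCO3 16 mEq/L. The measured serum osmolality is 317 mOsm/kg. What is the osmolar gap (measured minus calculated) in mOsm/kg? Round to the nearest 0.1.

9.0 mOsm/kg

Calculated osmolality = 2·Na + glucose/18 + BUN/2.8
= 2·131 + 616/18 + 33/2.8
= 262 + 34.22 + 11.79
= 308.01 mOsm/kg ≈ 308.0 mOsm/kg
Osmolar gap = measured − calculated = 317 − 308.0 = 9.0 mOsm/kg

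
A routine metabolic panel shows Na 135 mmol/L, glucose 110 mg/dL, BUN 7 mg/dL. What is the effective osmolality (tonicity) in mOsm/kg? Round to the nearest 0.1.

276.1 mOsm/kg

Effective osmolality excludes urea (freely permeant across cell membranes):
2·Na + glucose/18
= 2·135 + 110/18
= 270 + 6.11
= 276.11 mOsm/kg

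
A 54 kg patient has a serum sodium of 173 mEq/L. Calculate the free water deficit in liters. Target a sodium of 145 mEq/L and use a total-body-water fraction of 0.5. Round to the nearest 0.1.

5.2 L

TBW = 0.5 · 54 = 27 L
Free water deficit = TBW · (Na/145 − 1)
= 27 · (173/145 − 1)
= 27 · 0.1931
= 5.21 L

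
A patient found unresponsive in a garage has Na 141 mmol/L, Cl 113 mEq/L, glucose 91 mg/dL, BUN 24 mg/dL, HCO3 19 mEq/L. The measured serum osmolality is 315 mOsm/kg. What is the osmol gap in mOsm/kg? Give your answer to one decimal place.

Calculated osmolality = 2·Na + glucose/18 + BUN/2.8
= 2·141 + 91/18 + 24/2.8
= 282 + 5.06 + 8.57
= 295.63 mOsm/kg ≈ 295.6 mOsm/kg
Osmolar gap = measured − calculated = 315 − 295.6 = 19.4 mOsm/kg

19.4 mOsm/kg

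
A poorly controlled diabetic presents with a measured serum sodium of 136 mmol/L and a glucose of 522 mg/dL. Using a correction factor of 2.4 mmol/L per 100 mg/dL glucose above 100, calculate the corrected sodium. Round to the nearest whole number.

146 mmol/L

Corrected Na = measured Na + 2.4 · (glucose − 100)/100
= 136 + 2.4 · (522 − 100)/100
= 136 + 10.1
= 146.1 mmol/L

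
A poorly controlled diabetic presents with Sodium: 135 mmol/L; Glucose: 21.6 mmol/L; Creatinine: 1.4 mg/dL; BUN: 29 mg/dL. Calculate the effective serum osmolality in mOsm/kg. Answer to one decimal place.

Effective osmolality excludes urea (freely permeant across cell membranes):
2·Na + glucose
= 2·135 + 21.6
= 270 + 21.6
= 291.6 mOsm/kg

291.6 mOsm/kg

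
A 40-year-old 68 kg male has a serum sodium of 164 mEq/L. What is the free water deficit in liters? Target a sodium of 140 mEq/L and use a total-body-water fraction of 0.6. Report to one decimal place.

7.0 L

TBW = 0.6 · 68 = 40.8 L
Free water deficit = TBW · (Na/140 − 1)
= 40.8 · (164/140 − 1)
= 40.8 · 0.1714
= 6.99 L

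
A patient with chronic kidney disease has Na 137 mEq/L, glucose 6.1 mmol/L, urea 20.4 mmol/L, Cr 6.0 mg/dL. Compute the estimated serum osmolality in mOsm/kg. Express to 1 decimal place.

Calculated osmolality = 2·Na + glucose + urea
= 2·137 + 6.1 + 20.4
= 274 + 6.10 + 20.40
= 300.5 mOsm/kg

300.5 mOsm/kg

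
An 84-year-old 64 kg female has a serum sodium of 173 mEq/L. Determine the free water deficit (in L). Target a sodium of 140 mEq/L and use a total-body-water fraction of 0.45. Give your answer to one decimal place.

TBW = 0.45 · 64 = 28.8 L
Free water deficit = TBW · (Na/140 − 1)
= 28.8 · (173/140 − 1)
= 28.8 · 0.2357
= 6.79 L

6.8 L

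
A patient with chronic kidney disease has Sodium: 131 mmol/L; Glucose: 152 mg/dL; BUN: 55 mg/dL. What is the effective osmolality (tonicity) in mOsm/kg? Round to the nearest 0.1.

Effective osmolality excludes urea (freely permeant across cell membranes):
2·Na + glucose/18
= 2·131 + 152/18
= 262 + 8.44
= 270.44 mOsm/kg

270.4 mOsm/kg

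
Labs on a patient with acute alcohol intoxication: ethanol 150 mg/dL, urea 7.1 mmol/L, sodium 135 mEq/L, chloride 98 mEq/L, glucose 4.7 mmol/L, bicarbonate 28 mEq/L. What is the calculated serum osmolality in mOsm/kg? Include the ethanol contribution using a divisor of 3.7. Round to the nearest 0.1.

Calculated osmolality = 2·Na + glucose + urea + ethanol/3.7
= 2·135 + 4.7 + 7.1 + 150/3.7
= 270 + 4.70 + 7.10 + 40.54
= 322.34 mOsm/kg

322.3 mOsm/kg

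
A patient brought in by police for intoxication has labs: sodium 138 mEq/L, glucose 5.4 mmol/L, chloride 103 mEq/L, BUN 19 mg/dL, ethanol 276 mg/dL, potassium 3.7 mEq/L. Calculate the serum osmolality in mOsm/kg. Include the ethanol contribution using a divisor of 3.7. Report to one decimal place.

362.8 mOsm/kg

Calculated osmolality = 2·Na + glucose + BUN/2.8 + ethanol/3.7
= 2·138 + 5.4 + 19/2.8 + 276/3.7
= 276 + 5.40 + 6.79 + 74.59
= 362.78 mOsm/kg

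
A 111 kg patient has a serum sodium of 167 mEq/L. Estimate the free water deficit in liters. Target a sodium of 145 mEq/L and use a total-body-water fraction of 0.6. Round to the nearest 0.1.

TBW = 0.6 · 111 = 66.6 L
Free water deficit = TBW · (Na/145 − 1)
= 66.6 · (167/145 − 1)
= 66.6 · 0.1517
= 10.1 L

10.1 L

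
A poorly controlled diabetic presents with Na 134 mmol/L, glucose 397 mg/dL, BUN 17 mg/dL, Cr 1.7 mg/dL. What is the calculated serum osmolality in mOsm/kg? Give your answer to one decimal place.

Calculated osmolality = 2·Na + glucose/18 + BUN/2.8
= 2·134 + 397/18 + 17/2.8
= 268 + 22.06 + 6.07
= 296.13 mOsm/kg

296.1 mOsm/kg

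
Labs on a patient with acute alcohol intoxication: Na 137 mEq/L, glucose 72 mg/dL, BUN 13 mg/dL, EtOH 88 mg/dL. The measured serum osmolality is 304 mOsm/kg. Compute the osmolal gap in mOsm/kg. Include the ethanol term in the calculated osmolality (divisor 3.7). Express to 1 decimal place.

-2.4 mOsm/kg

Calculated osmolality = 2·Na + glucose/18 + BUN/2.8 + ethanol/3.7
= 2·137 + 72/18 + 13/2.8 + 88/3.7
= 274 + 4 + 4.64 + 23.78
= 306.42 mOsm/kg ≈ 306.4 mOsm/kg
Osmolar gap = measured − calculated = 304 − 306.4 = -2.4 mOsm/kg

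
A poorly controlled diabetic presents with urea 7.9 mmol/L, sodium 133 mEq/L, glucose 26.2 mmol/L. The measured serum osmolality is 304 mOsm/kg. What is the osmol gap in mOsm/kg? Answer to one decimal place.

Calculated osmolality = 2·Na + glucose + urea
= 2·133 + 26.2 + 7.9
= 266 + 26.20 + 7.90
= 300.1 mOsm/kg ≈ 300.1 mOsm/kg
Osmolar gap = measured − calculated = 304 − 300.1 = 3.9 mOsm/kg

3.9 mOsm/kg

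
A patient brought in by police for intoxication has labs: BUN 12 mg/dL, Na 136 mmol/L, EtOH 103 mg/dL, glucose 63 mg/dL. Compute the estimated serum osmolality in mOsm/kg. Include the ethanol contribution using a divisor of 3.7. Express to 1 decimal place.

307.6 mOsm/kg

Calculated osmolality = 2·Na + glucose/18 + BUN/2.8 + ethanol/3.7
= 2·136 + 63/18 + 12/2.8 + 103/3.7
= 272 + 3.50 + 4.29 + 27.84
= 307.63 mOsm/kg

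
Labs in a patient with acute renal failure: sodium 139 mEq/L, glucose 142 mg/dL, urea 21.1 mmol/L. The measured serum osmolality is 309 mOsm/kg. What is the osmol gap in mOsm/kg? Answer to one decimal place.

Calculated osmolality = 2·Na + glucose/18 + urea
= 2·139 + 142/18 + 21.1
= 278 + 7.89 + 21.10
= 306.99 mOsm/kg ≈ 307.0 mOsm/kg
Osmolar gap = measured − calculated = 309 − 307.0 = 2.0 mOsm/kg

2.0 mOsm/kg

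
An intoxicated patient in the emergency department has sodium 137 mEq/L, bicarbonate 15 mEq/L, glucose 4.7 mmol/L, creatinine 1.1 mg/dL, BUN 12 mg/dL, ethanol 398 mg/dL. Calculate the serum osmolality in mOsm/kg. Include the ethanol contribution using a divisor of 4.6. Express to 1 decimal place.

Calculated osmolality = 2·Na + glucose + BUN/2.8 + ethanol/4.6
= 2·137 + 4.7 + 12/2.8 + 398/4.6
= 274 + 4.70 + 4.29 + 86.52
= 369.51 mOsm/kg

369.5 mOsm/kg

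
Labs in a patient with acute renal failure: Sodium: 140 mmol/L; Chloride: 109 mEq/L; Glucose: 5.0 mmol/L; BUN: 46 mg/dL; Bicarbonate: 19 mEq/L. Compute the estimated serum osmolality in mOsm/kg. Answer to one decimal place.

Calculated osmolality = 2·Na + glucose + BUN/2.8
= 2·140 + 5 + 46/2.8
= 280 + 5 + 16.43
= 301.43 mOsm/kg

301.4 mOsm/kg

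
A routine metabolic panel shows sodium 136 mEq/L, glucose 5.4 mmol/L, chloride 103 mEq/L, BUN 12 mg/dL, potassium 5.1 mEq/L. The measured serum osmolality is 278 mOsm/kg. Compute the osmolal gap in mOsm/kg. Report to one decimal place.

-3.7 mOsm/kg

Calculated osmolality = 2·Na + glucose + BUN/2.8
= 2·136 + 5.4 + 12/2.8
= 272 + 5.40 + 4.29
= 281.69 mOsm/kg ≈ 281.7 mOsm/kg
Osmolar gap = measured − calculated = 278 − 281.7 = -3.7 mOsm/kg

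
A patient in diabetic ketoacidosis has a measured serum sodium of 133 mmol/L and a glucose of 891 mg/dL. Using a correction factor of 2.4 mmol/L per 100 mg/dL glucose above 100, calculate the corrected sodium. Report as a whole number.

152 mmol/L

Corrected Na = measured Na + 2.4 · (glucose − 100)/100
= 133 + 2.4 · (891 − 100)/100
= 133 + 19
= 152 mmol/L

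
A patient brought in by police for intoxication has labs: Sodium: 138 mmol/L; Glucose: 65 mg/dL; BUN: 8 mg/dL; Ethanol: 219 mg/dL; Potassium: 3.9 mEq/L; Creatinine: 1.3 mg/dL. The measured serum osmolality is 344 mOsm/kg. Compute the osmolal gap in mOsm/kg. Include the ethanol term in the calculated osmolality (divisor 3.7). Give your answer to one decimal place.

Calculated osmolality = 2·Na + glucose/18 + BUN/2.8 + ethanol/3.7
= 2·138 + 65/18 + 8/2.8 + 219/3.7
= 276 + 3.61 + 2.86 + 59.19
= 341.66 mOsm/kg ≈ 341.7 mOsm/kg
Osmolar gap = measured − calculated = 344 − 341.7 = 2.3 mOsm/kg

2.3 mOsm/kg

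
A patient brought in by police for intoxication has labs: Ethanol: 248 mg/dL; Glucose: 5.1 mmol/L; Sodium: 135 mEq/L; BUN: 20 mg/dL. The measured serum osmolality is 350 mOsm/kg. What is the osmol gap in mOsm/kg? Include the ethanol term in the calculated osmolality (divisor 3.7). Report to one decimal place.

Calculated osmolality = 2·Na + glucose + BUN/2.8 + ethanol/3.7
= 2·135 + 5.1 + 20/2.8 + 248/3.7
= 270 + 5.10 + 7.14 + 67.03
= 349.27 mOsm/kg ≈ 349.3 mOsm/kg
Osmolar gap = measured − calculated = 350 − 349.3 = 0.7 mOsm/kg

0.7 mOsm/kg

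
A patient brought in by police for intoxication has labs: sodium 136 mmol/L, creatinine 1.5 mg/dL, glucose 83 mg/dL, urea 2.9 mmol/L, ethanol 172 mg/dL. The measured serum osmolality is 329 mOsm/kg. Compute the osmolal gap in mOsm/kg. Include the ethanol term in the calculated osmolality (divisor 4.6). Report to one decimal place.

Calculated osmolality = 2·Na + glucose/18 + urea + ethanol/4.6
= 2·136 + 83/18 + 2.9 + 172/4.6
= 272 + 4.61 + 2.90 + 37.39
= 316.9 mOsm/kg ≈ 316.9 mOsm/kg
Osmolar gap = measured − calculated = 329 − 316.9 = 12.1 mOsm/kg

12.1 mOsm/kg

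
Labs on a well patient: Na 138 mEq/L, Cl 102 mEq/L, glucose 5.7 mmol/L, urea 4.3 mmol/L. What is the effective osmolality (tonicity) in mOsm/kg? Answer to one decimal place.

Effective osmolality excludes urea (freely permeant across cell membranes):
2·Na + glucose
= 2·138 + 5.7
= 276 + 5.7
= 281.7 mOsm/kg

281.7 mOsm/kg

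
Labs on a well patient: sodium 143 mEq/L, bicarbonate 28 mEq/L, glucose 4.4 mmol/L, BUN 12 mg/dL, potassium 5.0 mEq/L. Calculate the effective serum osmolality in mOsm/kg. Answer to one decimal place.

Effective osmolality excludes urea (freely permeant across cell membranes):
2·Na + glucose
= 2·143 + 4.4
= 286 + 4.4
= 290.4 mOsm/kg

290.4 mOsm/kg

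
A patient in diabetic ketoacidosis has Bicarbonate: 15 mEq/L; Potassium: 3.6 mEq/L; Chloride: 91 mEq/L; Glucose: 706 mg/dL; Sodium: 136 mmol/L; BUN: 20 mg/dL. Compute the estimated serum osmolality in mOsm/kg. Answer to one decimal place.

318.4 mOsm/kg

Calculated osmolality = 2·Na + glucose/18 + BUN/2.8
= 2·136 + 706/18 + 20/2.8
= 272 + 39.22 + 7.14
= 318.36 mOsm/kg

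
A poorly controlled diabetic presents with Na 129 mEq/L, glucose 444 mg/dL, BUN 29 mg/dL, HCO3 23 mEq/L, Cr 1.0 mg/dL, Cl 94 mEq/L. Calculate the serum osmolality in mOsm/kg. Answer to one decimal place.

Calculated osmolality = 2·Na + glucose/18 + BUN/2.8
= 2·129 + 444/18 + 29/2.8
= 258 + 24.67 + 10.36
= 293.03 mOsm/kg

293.0 mOsm/kg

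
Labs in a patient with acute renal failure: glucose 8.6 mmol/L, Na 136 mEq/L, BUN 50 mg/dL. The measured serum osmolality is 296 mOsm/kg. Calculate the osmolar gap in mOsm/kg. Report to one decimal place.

-2.5 mOsm/kg

Calculated osmolality = 2·Na + glucose + BUN/2.8
= 2·136 + 8.6 + 50/2.8
= 272 + 8.60 + 17.86
= 298.46 mOsm/kg ≈ 298.5 mOsm/kg
Osmolar gap = measured − calculated = 296 − 298.5 = -2.5 mOsm/kg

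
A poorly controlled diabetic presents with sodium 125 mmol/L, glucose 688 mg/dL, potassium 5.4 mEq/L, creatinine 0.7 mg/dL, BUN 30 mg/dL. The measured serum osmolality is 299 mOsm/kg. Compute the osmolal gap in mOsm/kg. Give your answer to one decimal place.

Calculated osmolality = 2·Na + glucose/18 + BUN/2.8
= 2·125 + 688/18 + 30/2.8
= 250 + 38.22 + 10.71
= 298.93 mOsm/kg ≈ 298.9 mOsm/kg
Osmolar gap = measured − calculated = 299 − 298.9 = 0.1 mOsm/kg

0.1 mOsm/kg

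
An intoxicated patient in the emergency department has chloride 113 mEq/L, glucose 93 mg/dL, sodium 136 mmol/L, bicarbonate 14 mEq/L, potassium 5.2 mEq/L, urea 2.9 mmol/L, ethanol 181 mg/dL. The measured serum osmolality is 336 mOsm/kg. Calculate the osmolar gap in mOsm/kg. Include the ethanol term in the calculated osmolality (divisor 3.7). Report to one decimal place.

Calculated osmolality = 2·Na + glucose/18 + urea + ethanol/3.7
= 2·136 + 93/18 + 2.9 + 181/3.7
= 272 + 5.17 + 2.90 + 48.92
= 328.99 mOsm/kg ≈ 329.0 mOsm/kg
Osmolar gap = measured − calculated = 336 − 329.0 = 7.0 mOsm/kg

7.0 mOsm/kg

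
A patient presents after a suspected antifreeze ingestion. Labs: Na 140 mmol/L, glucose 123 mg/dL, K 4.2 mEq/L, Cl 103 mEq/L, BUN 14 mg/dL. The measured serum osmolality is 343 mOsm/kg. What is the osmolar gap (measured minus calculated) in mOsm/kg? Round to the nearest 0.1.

51.2 mOsm/kg

Calculated osmolality = 2·Na + glucose/18 + BUN/2.8
= 2·140 + 123/18 + 14/2.8
= 280 + 6.83 + 5
= 291.83 mOsm/kg ≈ 291.8 mOsm/kg
Osmolar gap = measured − calculated = 343 − 291.8 = 51.2 mOsm/kg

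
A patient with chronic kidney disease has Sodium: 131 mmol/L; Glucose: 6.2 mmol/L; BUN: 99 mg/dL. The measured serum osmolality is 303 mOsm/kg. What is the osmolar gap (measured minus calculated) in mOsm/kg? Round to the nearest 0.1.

-0.6 mOsm/kg

Calculated osmolality = 2·Na + glucose + BUN/2.8
= 2·131 + 6.2 + 99/2.8
= 262 + 6.20 + 35.36
= 303.56 mOsm/kg ≈ 303.6 mOsm/kg
Osmolar gap = measured − calculated = 303 − 303.6 = -0.6 mOsm/kg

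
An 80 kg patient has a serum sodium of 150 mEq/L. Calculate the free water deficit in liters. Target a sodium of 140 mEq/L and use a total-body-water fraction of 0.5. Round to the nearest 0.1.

TBW = 0.5 · 80 = 40 L
Free water deficit = TBW · (Na/140 − 1)
= 40 · (150/140 − 1)
= 40 · 0.0714
= 2.86 L

2.9 L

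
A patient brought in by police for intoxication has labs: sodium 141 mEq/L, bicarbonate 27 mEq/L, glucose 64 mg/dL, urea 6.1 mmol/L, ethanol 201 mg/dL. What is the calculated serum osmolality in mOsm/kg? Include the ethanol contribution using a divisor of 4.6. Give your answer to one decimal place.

335.4 mOsm/kg

Calculated osmolality = 2·Na + glucose/18 + urea + ethanol/4.6
= 2·141 + 64/18 + 6.1 + 201/4.6
= 282 + 3.56 + 6.10 + 43.70
= 335.36 mOsm/kg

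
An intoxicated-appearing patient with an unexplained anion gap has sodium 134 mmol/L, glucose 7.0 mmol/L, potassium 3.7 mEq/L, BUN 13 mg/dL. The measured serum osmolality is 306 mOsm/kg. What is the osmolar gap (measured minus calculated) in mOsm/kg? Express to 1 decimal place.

Calculated osmolality = 2·Na + glucose + BUN/2.8
= 2·134 + 7 + 13/2.8
= 268 + 7 + 4.64
= 279.64 mOsm/kg ≈ 279.6 mOsm/kg
Osmolar gap = measured − calculated = 306 − 279.6 = 26.4 mOsm/kg

26.4 mOsm/kg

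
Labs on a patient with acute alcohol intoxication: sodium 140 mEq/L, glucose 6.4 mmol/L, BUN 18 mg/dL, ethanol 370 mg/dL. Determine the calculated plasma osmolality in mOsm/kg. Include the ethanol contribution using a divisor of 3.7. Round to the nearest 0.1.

392.8 mOsm/kg

Calculated osmolality = 2·Na + glucose + BUN/2.8 + ethanol/3.7
= 2·140 + 6.4 + 18/2.8 + 370/3.7
= 280 + 6.40 + 6.43 + 100
= 392.83 mOsm/kg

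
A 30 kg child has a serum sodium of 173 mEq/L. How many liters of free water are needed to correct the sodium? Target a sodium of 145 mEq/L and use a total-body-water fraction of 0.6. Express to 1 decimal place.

3.5 L

TBW = 0.6 · 30 = 18 L
Free water deficit = TBW · (Na/145 − 1)
= 18 · (173/145 − 1)
= 18 · 0.1931
= 3.48 L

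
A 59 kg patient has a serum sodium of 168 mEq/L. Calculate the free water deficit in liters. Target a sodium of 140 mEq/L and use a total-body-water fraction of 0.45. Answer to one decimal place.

TBW = 0.45 · 59 = 26.55 L
Free water deficit = TBW · (Na/140 − 1)
= 26.55 · (168/140 − 1)
= 26.55 · 0.2
= 5.31 L

5.3 L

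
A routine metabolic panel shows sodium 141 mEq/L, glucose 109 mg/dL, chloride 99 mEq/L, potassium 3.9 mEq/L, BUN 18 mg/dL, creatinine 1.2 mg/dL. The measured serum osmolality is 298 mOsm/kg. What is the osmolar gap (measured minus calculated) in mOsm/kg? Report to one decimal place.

Calculated osmolality = 2·Na + glucose/18 + BUN/2.8
= 2·141 + 109/18 + 18/2.8
= 282 + 6.06 + 6.43
= 294.49 mOsm/kg ≈ 294.5 mOsm/kg
Osmolar gap = measured − calculated = 298 − 294.5 = 3.5 mOsm/kg

3.5 mOsm/kg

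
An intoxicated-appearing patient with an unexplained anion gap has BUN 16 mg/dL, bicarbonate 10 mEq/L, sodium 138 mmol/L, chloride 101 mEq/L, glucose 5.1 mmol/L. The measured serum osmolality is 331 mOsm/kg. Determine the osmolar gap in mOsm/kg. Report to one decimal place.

44.2 mOsm/kg

Calculated osmolality = 2·Na + glucose + BUN/2.8
= 2·138 + 5.1 + 16/2.8
= 276 + 5.10 + 5.71
= 286.81 mOsm/kg ≈ 286.8 mOsm/kg
Osmolar gap = measured − calculated = 331 − 286.8 = 44.2 mOsm/kg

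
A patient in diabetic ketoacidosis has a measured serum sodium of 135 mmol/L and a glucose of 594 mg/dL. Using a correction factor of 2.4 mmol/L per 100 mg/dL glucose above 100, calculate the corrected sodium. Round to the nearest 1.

Corrected Na = measured Na + 2.4 · (glucose − 100)/100
= 135 + 2.4 · (594 − 100)/100
= 135 + 11.9
= 146.9 mmol/L

147 mmol/L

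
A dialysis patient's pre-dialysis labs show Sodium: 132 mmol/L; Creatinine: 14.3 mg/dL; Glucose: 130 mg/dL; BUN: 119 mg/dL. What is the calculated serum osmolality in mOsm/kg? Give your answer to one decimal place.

Calculated osmolality = 2·Na + glucose/18 + BUN/2.8
= 2·132 + 130/18 + 119/2.8
= 264 + 7.22 + 42.50
= 313.72 mOsm/kg

313.7 mOsm/kg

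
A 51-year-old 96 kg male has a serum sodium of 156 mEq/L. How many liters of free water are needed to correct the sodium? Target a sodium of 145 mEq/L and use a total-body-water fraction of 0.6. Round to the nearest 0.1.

TBW = 0.6 · 96 = 57.6 L
Free water deficit = TBW · (Na/145 − 1)
= 57.6 · (156/145 − 1)
= 57.6 · 0.0759
= 4.37 L

4.4 L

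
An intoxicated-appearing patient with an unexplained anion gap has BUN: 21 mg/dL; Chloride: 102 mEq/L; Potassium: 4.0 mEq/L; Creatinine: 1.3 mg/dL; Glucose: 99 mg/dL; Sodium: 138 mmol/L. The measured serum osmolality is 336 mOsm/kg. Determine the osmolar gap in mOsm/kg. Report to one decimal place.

47.0 mOsm/kg

Calculated osmolality = 2·Na + glucose/18 + BUN/2.8
= 2·138 + 99/18 + 21/2.8
= 276 + 5.50 + 7.50
= 289 mOsm/kg ≈ 289.0 mOsm/kg
Osmolar gap = measured − calculated = 336 − 289.0 = 47.0 mOsm/kg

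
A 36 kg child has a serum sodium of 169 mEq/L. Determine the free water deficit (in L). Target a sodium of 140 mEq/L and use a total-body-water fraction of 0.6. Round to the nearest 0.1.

TBW = 0.6 · 36 = 21.6 L
Free water deficit = TBW · (Na/140 − 1)
= 21.6 · (169/140 − 1)
= 21.6 · 0.2071
= 4.47 L

4.5 L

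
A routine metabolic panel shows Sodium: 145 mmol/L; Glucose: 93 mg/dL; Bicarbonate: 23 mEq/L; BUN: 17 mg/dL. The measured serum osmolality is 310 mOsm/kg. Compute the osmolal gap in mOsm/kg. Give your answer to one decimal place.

Calculated osmolality = 2·Na + glucose/18 + BUN/2.8
= 2·145 + 93/18 + 17/2.8
= 290 + 5.17 + 6.07
= 301.24 mOsm/kg ≈ 301.2 mOsm/kg
Osmolar gap = measured − calculated = 310 − 301.2 = 8.8 mOsm/kg

8.8 mOsm/kg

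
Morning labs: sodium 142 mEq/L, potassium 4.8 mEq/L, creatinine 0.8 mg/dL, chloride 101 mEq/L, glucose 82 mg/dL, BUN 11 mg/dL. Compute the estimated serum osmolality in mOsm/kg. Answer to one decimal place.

292.5 mOsm/kg

Calculated osmolality = 2·Na + glucose/18 + BUN/2.8
= 2·142 + 82/18 + 11/2.8
= 284 + 4.56 + 3.93
= 292.49 mOsm/kg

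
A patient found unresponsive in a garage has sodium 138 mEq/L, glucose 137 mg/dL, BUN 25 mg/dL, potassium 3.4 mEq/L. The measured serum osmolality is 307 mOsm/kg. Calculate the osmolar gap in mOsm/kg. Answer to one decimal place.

Calculated osmolality = 2·Na + glucose/18 + BUN/2.8
= 2·138 + 137/18 + 25/2.8
= 276 + 7.61 + 8.93
= 292.54 mOsm/kg ≈ 292.5 mOsm/kg
Osmolar gap = measured − calculated = 307 − 292.5 = 14.5 mOsm/kg

14.5 mOsm/kg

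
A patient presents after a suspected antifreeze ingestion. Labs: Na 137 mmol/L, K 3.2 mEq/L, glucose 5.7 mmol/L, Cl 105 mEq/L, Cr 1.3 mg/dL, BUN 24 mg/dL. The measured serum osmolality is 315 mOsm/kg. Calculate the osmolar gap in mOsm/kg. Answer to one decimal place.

Calculated osmolality = 2·Na + glucose + BUN/2.8
= 2·137 + 5.7 + 24/2.8
= 274 + 5.70 + 8.57
= 288.27 mOsm/kg ≈ 288.3 mOsm/kg
Osmolar gap = measured − calculated = 315 − 288.3 = 26.7 mOsm/kg

26.7 mOsm/kg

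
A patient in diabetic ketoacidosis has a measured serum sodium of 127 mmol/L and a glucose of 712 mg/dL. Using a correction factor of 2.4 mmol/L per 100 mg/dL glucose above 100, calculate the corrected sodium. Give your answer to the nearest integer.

Corrected Na = measured Na + 2.4 · (glucose − 100)/100
= 127 + 2.4 · (712 − 100)/100
= 127 + 14.7
= 141.7 mmol/L

142 mmol/L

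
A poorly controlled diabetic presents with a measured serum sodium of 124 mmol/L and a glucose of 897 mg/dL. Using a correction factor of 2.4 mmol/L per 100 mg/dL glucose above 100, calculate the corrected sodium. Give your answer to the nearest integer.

143 mmol/L

Corrected Na = measured Na + 2.4 · (glucose − 100)/100
= 124 + 2.4 · (897 − 100)/100
= 124 + 19.1
= 143.1 mmol/L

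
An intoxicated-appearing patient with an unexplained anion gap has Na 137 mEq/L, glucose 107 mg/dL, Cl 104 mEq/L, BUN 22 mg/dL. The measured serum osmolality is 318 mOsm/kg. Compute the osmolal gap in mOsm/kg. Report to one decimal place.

Calculated osmolality = 2·Na + glucose/18 + BUN/2.8
= 2·137 + 107/18 + 22/2.8
= 274 + 5.94 + 7.86
= 287.8 mOsm/kg ≈ 287.8 mOsm/kg
Osmolar gap = measured − calculated = 318 − 287.8 = 30.2 mOsm/kg

30.2 mOsm/kg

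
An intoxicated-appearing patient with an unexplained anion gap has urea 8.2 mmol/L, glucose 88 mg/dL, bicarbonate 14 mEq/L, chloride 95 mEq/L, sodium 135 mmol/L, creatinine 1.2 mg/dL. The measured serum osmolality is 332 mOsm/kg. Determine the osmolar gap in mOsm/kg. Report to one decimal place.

48.9 mOsm/kg

Calculated osmolality = 2·Na + glucose/18 + urea
= 2·135 + 88/18 + 8.2
= 270 + 4.89 + 8.20
= 283.09 mOsm/kg ≈ 283.1 mOsm/kg
Osmolar gap = measured − calculated = 332 − 283.1 = 48.9 mOsm/kg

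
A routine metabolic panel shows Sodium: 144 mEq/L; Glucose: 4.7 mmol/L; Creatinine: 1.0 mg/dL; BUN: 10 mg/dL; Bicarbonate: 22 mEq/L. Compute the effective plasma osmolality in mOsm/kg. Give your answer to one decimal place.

Effective osmolality excludes urea (freely permeant across cell membranes):
2·Na + glucose
= 2·144 + 4.7
= 288 + 4.7
= 292.7 mOsm/kg

292.7 mOsm/kg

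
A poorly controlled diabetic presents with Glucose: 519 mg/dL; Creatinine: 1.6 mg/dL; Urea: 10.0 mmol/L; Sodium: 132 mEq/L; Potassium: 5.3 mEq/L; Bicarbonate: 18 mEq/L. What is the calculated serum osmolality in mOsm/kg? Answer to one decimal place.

Calculated osmolality = 2·Na + glucose/18 + urea
= 2·132 + 519/18 + 10
= 264 + 28.83 + 10
= 302.83 mOsm/kg

302.8 mOsm/kg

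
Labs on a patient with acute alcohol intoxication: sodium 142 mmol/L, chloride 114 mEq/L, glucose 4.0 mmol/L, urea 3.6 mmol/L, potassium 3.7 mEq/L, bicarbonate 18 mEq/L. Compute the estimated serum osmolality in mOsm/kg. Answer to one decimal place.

291.6 mOsm/kg

Calculated osmolality = 2·Na + glucose + urea
= 2·142 + 4 + 3.6
= 284 + 4 + 3.60
= 291.6 mOsm/kg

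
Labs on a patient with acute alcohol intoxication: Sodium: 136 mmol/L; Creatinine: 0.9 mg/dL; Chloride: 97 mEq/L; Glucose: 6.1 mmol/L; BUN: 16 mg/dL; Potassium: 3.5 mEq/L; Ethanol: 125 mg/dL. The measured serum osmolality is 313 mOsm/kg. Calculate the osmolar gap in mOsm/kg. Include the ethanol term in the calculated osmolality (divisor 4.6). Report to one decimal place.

Calculated osmolality = 2·Na + glucose + BUN/2.8 + ethanol/4.6
= 2·136 + 6.1 + 16/2.8 + 125/4.6
= 272 + 6.10 + 5.71 + 27.17
= 310.98 mOsm/kg ≈ 311.0 mOsm/kg
Osmolar gap = measured − calculated = 313 − 311.0 = 2.0 mOsm/kg

2.0 mOsm/kg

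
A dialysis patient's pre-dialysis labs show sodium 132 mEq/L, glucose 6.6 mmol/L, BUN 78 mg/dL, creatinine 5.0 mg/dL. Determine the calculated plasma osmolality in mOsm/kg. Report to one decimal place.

Calculated osmolality = 2·Na + glucose + BUN/2.8
= 2·132 + 6.6 + 78/2.8
= 264 + 6.60 + 27.86
= 298.46 mOsm/kg

298.5 mOsm/kg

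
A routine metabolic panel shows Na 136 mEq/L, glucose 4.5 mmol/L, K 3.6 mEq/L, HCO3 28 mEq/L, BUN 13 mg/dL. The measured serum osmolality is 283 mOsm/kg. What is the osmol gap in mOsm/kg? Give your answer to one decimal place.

1.9 mOsm/kg

Calculated osmolality = 2·Na + glucose + BUN/2.8
= 2·136 + 4.5 + 13/2.8
= 272 + 4.50 + 4.64
= 281.14 mOsm/kg ≈ 281.1 mOsm/kg
Osmolar gap = measured − calculated = 283 − 281.1 = 1.9 mOsm/kg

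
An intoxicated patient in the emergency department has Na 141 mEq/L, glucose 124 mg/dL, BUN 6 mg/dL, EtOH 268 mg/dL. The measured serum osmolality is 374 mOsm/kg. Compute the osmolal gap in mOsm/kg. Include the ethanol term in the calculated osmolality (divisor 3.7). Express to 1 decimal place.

Calculated osmolality = 2·Na + glucose/18 + BUN/2.8 + ethanol/3.7
= 2·141 + 124/18 + 6/2.8 + 268/3.7
= 282 + 6.89 + 2.14 + 72.43
= 363.46 mOsm/kg ≈ 363.5 mOsm/kg
Osmolar gap = measured − calculated = 374 − 363.5 = 10.5 mOsm/kg

10.5 mOsm/kg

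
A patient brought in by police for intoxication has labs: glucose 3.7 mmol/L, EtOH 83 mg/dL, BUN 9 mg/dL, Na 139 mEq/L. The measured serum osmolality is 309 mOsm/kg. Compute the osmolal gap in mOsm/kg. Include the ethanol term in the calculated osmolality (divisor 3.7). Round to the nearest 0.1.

1.7 mOsm/kg

Calculated osmolality = 2·Na + glucose + BUN/2.8 + ethanol/3.7
= 2·139 + 3.7 + 9/2.8 + 83/3.7
= 278 + 3.70 + 3.21 + 22.43
= 307.34 mOsm/kg ≈ 307.3 mOsm/kg
Osmolar gap = measured − calculated = 309 − 307.3 = 1.7 mOsm/kg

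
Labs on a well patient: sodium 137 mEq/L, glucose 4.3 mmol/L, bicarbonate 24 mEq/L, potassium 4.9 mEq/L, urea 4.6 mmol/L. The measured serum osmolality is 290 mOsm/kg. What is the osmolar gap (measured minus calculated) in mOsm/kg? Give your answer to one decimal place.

7.1 mOsm/kg

Calculated osmolality = 2·Na + glucose + urea
= 2·137 + 4.3 + 4.6
= 274 + 4.30 + 4.60
= 282.9 mOsm/kg ≈ 282.9 mOsm/kg
Osmolar gap = measured − calculated = 290 − 282.9 = 7.1 mOsm/kg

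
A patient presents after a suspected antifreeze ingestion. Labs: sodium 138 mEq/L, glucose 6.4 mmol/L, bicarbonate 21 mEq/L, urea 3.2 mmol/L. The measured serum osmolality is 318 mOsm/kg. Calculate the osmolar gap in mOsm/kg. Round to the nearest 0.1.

Calculated osmolality = 2·Na + glucose + urea
= 2·138 + 6.4 + 3.2
= 276 + 6.40 + 3.20
= 285.6 mOsm/kg ≈ 285.6 mOsm/kg
Osmolar gap = measured − calculated = 318 − 285.6 = 32.4 mOsm/kg

32.4 mOsm/kg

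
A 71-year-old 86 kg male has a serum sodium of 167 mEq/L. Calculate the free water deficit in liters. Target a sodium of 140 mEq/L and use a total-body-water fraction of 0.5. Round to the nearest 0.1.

TBW = 0.5 · 86 = 43 L
Free water deficit = TBW · (Na/140 − 1)
= 43 · (167/140 − 1)
= 43 · 0.1929
= 8.29 L

8.3 L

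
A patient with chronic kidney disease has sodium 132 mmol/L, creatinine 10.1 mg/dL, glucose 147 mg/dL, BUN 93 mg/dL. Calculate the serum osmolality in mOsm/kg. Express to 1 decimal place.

Calculated osmolality = 2·Na + glucose/18 + BUN/2.8
= 2·132 + 147/18 + 93/2.8
= 264 + 8.17 + 33.21
= 305.38 mOsm/kg

305.4 mOsm/kg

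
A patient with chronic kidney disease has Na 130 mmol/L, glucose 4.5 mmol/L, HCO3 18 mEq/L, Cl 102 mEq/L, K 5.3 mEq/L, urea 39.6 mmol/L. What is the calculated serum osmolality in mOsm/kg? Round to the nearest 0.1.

304.1 mOsm/kg

Calculated osmolality = 2·Na + glucose + urea
= 2·130 + 4.5 + 39.6
= 260 + 4.50 + 39.60
= 304.1 mOsm/kg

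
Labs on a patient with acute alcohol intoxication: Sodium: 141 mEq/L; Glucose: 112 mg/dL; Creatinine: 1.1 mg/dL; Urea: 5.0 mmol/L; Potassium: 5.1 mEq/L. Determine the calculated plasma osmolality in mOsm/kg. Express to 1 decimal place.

Calculated osmolality = 2·Na + glucose/18 + urea
= 2·141 + 112/18 + 5
= 282 + 6.22 + 5
= 293.22 mOsm/kg

293.2 mOsm/kg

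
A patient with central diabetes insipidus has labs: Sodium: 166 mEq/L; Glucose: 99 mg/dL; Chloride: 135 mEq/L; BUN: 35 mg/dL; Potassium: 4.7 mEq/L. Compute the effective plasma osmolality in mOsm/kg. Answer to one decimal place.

337.5 mOsm/kg

Effective osmolality excludes urea (freely permeant across cell membranes):
2·Na + glucose/18
= 2·166 + 99/18
= 332 + 5.5
= 337.5 mOsm/kg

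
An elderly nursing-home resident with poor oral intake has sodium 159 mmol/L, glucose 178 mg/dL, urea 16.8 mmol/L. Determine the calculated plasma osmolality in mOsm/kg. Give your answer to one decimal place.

344.7 mOsm/kg

Calculated osmolality = 2·Na + glucose/18 + urea
= 2·159 + 178/18 + 16.8
= 318 + 9.89 + 16.80
= 344.69 mOsm/kg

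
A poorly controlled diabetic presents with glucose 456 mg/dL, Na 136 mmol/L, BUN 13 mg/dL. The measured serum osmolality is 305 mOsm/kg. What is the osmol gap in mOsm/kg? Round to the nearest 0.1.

Calculated osmolality = 2·Na + glucose/18 + BUN/2.8
= 2·136 + 456/18 + 13/2.8
= 272 + 25.33 + 4.64
= 301.97 mOsm/kg ≈ 302.0 mOsm/kg
Osmolar gap = measured − calculated = 305 − 302.0 = 3.0 mOsm/kg

3.0 mOsm/kg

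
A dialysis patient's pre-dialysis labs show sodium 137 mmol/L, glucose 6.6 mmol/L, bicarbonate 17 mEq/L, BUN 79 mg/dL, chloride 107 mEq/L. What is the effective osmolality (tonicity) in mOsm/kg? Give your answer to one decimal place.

Effective osmolality excludes urea (freely permeant across cell membranes):
2·Na + glucose
= 2·137 + 6.6
= 274 + 6.6
= 280.6 mOsm/kg

280.6 mOsm/kg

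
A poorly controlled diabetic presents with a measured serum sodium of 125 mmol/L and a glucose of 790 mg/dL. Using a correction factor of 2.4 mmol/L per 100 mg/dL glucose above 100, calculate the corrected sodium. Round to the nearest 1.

Corrected Na = measured Na + 2.4 · (glucose − 100)/100
= 125 + 2.4 · (790 − 100)/100
= 125 + 16.6
= 141.6 mmol/L

142 mmol/L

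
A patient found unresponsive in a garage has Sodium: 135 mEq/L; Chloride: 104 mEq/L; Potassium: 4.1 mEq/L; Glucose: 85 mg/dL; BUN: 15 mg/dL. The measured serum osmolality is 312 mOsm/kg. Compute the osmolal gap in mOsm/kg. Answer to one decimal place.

31.9 mOsm/kg

Calculated osmolality = 2·Na + glucose/18 + BUN/2.8
= 2·135 + 85/18 + 15/2.8
= 270 + 4.72 + 5.36
= 280.08 mOsm/kg ≈ 280.1 mOsm/kg
Osmolar gap = measured − calculated = 312 − 280.1 = 31.9 mOsm/kg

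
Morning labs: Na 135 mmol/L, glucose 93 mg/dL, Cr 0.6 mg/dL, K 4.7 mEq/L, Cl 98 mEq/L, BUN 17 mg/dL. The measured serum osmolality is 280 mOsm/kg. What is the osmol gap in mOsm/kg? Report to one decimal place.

Calculated osmolality = 2·Na + glucose/18 + BUN/2.8
= 2·135 + 93/18 + 17/2.8
= 270 + 5.17 + 6.07
= 281.24 mOsm/kg ≈ 281.2 mOsm/kg
Osmolar gap = measured − calculated = 280 − 281.2 = -1.2 mOsm/kg

-1.2 mOsm/kg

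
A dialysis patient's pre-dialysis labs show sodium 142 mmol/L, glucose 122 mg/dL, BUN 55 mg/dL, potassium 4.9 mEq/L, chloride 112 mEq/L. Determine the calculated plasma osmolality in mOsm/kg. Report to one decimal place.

310.4 mOsm/kg

Calculated osmolality = 2·Na + glucose/18 + BUN/2.8
= 2·142 + 122/18 + 55/2.8
= 284 + 6.78 + 19.64
= 310.42 mOsm/kg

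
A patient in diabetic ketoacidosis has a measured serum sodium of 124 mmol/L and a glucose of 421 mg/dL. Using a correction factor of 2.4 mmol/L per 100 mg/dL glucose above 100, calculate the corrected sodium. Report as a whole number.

Corrected Na = measured Na + 2.4 · (glucose − 100)/100
= 124 + 2.4 · (421 − 100)/100
= 124 + 7.7
= 131.7 mmol/L

132 mmol/L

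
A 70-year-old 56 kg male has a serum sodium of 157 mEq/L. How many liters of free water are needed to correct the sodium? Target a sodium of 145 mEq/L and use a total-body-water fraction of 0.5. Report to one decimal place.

TBW = 0.5 · 56 = 28 L
Free water deficit = TBW · (Na/145 − 1)
= 28 · (157/145 − 1)
= 28 · 0.0828
= 2.32 L

2.3 L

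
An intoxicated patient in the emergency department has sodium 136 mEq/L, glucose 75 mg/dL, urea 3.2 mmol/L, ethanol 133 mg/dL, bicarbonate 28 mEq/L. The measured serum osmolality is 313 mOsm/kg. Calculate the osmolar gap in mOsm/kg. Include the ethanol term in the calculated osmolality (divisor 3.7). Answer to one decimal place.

Calculated osmolality = 2·Na + glucose/18 + urea + ethanol/3.7
= 2·136 + 75/18 + 3.2 + 133/3.7
= 272 + 4.17 + 3.20 + 35.95
= 315.32 mOsm/kg ≈ 315.3 mOsm/kg
Osmolar gap = measured − calculated = 313 − 315.3 = -2.3 mOsm/kg

-2.3 mOsm/kg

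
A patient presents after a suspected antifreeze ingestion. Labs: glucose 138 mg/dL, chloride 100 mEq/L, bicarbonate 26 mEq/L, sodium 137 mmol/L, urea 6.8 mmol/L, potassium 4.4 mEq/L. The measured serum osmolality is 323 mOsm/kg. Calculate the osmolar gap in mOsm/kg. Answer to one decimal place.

Calculated osmolality = 2·Na + glucose/18 + urea
= 2·137 + 138/18 + 6.8
= 274 + 7.67 + 6.80
= 288.47 mOsm/kg ≈ 288.5 mOsm/kg
Osmolar gap = measured − calculated = 323 − 288.5 = 34.5 mOsm/kg

34.5 mOsm/kg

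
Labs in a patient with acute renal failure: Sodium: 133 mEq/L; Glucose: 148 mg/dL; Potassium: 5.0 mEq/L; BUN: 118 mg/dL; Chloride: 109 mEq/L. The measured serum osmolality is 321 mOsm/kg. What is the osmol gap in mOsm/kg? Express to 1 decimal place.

4.6 mOsm/kg

Calculated osmolality = 2·Na + glucose/18 + BUN/2.8
= 2·133 + 148/18 + 118/2.8
= 266 + 8.22 + 42.14
= 316.36 mOsm/kg ≈ 316.4 mOsm/kg
Osmolar gap = measured − calculated = 321 − 316.4 = 4.6 mOsm/kg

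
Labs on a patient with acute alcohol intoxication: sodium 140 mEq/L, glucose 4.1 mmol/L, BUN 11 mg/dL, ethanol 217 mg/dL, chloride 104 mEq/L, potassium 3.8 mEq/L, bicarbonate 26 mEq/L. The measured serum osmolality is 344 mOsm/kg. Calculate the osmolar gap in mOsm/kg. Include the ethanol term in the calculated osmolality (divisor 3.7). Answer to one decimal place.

Calculated osmolality = 2·Na + glucose + BUN/2.8 + ethanol/3.7
= 2·140 + 4.1 + 11/2.8 + 217/3.7
= 280 + 4.10 + 3.93 + 58.65
= 346.68 mOsm/kg ≈ 346.7 mOsm/kg
Osmolar gap = measured − calculated = 344 − 346.7 = -2.7 mOsm/kg

-2.7 mOsm/kg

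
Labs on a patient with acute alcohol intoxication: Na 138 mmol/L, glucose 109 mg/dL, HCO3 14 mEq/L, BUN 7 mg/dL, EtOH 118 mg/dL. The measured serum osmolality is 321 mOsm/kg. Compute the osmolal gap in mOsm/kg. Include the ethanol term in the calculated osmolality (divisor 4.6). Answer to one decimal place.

10.8 mOsm/kg

Calculated osmolality = 2·Na + glucose/18 + BUN/2.8 + ethanol/4.6
= 2·138 + 109/18 + 7/2.8 + 118/4.6
= 276 + 6.06 + 2.50 + 25.65
= 310.21 mOsm/kg ≈ 310.2 mOsm/kg
Osmolar gap = measured − calculated = 321 − 310.2 = 10.8 mOsm/kg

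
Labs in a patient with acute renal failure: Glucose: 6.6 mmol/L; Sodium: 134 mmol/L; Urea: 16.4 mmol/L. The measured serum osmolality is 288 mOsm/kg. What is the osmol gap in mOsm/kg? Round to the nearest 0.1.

-3.0 mOsm/kg

Calculated osmolality = 2·Na + glucose + urea
= 2·134 + 6.6 + 16.4
= 268 + 6.60 + 16.40
= 291 mOsm/kg ≈ 291.0 mOsm/kg
Osmolar gap = measured − calculated = 288 − 291.0 = -3.0 mOsm/kg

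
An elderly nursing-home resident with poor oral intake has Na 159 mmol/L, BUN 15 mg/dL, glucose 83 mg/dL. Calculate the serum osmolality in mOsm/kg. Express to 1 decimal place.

Calculated osmolality = 2·Na + glucose/18 + BUN/2.8
= 2·159 + 83/18 + 15/2.8
= 318 + 4.61 + 5.36
= 327.97 mOsm/kg

328.0 mOsm/kg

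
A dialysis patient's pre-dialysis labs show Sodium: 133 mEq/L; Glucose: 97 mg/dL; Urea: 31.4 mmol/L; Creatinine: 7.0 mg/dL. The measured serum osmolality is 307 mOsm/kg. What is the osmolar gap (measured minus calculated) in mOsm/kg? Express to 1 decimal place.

4.2 mOsm/kg

Calculated osmolality = 2·Na + glucose/18 + urea
= 2·133 + 97/18 + 31.4
= 266 + 5.39 + 31.40
= 302.79 mOsm/kg ≈ 302.8 mOsm/kg
Osmolar gap = measured − calculated = 307 − 302.8 = 4.2 mOsm/kg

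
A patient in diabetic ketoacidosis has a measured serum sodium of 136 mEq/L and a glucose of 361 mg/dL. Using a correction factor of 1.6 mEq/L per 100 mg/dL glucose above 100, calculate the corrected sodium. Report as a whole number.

140 mEq/L

Corrected Na = measured Na + 1.6 · (glucose − 100)/100
= 136 + 1.6 · (361 − 100)/100
= 136 + 4.2
= 140.2 mEq/L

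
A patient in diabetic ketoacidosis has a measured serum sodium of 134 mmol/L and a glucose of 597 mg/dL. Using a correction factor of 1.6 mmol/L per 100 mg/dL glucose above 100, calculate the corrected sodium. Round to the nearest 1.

Corrected Na = measured Na + 1.6 · (glucose − 100)/100
= 134 + 1.6 · (597 − 100)/100
= 134 + 8
= 142 mmol/L

142 mmol/L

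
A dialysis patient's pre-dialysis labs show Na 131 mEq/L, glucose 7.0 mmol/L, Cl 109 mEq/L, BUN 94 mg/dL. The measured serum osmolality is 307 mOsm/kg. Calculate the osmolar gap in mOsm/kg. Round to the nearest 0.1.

4.4 mOsm/kg

Calculated osmolality = 2·Na + glucose + BUN/2.8
= 2·131 + 7 + 94/2.8
= 262 + 7 + 33.57
= 302.57 mOsm/kg ≈ 302.6 mOsm/kg
Osmolar gap = measured − calculated = 307 − 302.6 = 4.4 mOsm/kg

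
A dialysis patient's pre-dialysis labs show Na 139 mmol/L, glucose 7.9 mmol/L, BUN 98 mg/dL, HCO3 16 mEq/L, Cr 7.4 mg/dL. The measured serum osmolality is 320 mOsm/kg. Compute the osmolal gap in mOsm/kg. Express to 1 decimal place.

-0.9 mOsm/kg

Calculated osmolality = 2·Na + glucose + BUN/2.8
= 2·139 + 7.9 + 98/2.8
= 278 + 7.90 + 35
= 320.9 mOsm/kg ≈ 320.9 mOsm/kg
Osmolar gap = measured − calculated = 320 − 320.9 = -0.9 mOsm/kg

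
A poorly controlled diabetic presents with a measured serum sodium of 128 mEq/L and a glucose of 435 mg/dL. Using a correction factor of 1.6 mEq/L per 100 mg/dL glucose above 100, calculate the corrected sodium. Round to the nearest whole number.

Corrected Na = measured Na + 1.6 · (glucose − 100)/100
= 128 + 1.6 · (435 − 100)/100
= 128 + 5.4
= 133.4 mEq/L

133 mEq/L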